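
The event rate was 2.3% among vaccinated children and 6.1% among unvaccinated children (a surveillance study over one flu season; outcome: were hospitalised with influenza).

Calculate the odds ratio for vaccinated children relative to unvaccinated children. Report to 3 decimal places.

0.362

odds, vaccinated children = 0.02300/0.97700 = 0.02354
odds, unvaccinated children = 0.06100/0.93900 = 0.06496
OR = 0.02354 / 0.06496 = 0.362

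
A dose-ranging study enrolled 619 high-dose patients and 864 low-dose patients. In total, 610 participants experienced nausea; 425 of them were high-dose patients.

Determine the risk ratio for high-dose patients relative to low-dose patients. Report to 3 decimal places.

RR = 3.207

high-dose patients without the outcome: 619 − 425 = 194
low-dose patients with the outcome: 610 − 425 = 185
low-dose patients without the outcome: 864 − 185 = 679
risk, high-dose patients = 425/619 = 0.6866
risk, low-dose patients = 185/864 = 0.2141
RR = 0.6866 / 0.2141 = 3.207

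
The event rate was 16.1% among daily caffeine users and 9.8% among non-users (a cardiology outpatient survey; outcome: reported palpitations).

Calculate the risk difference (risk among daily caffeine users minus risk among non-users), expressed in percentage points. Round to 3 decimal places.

risk difference = 0.1610 − 0.0980 = 0.0630 → 6.300 percentage points

6.300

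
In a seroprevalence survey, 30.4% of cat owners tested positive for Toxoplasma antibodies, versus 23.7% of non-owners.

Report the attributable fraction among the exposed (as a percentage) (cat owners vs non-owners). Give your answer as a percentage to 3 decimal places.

AR% = (0.3040 − 0.2370) / 0.3040 = 0.2204 → 22.039%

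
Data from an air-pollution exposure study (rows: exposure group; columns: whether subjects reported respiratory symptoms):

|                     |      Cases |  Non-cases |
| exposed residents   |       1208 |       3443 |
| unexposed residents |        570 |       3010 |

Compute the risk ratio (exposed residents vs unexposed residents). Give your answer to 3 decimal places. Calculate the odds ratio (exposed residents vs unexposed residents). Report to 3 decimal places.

risk, exposed residents = 1208/4651 = 0.2597
risk, unexposed residents = 570/3580 = 0.1592
RR = 0.2597 / 0.1592 = 1.631
OR = (1208 × 3010) / (3443 × 570) = 3636080/1962510 ≈ 1.853

RR = 1.631; OR = 1.853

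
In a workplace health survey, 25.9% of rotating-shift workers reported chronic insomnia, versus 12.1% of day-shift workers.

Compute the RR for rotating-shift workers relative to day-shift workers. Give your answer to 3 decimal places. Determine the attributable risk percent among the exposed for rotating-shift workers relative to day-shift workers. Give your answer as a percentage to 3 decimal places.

RR = 2.140; AR% = 53.282%

RR = 0.2590 / 0.1210 = 2.140
AR% = (0.2590 − 0.1210) / 0.2590 = 0.5328 → 53.282%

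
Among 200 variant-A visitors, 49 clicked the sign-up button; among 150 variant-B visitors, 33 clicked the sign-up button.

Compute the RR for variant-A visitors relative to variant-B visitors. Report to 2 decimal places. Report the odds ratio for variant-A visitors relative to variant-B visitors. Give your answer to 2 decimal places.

RR = 1.11; OR = 1.15

risk, variant-A visitors = 49/200 = 0.2450
risk, variant-B visitors = 33/150 = 0.2200
RR = 0.2450 / 0.2200 = 1.11
OR = (49 × 117) / (151 × 33) = 5733/4983 ≈ 1.15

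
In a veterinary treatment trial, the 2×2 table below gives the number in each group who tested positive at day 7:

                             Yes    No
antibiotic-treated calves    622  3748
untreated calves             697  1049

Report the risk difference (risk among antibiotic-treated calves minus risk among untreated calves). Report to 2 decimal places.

RD: -0.26

risk, antibiotic-treated calves = 622/4370 = 0.1423
risk, untreated calves = 697/1746 = 0.3992
risk difference = 0.1423 − 0.3992 = -0.26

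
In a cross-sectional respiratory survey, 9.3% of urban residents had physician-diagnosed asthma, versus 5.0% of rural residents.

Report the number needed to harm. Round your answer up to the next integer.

absolute risk difference = 0.043000
1 / 0.043000 = 23.256 → round up → 24

NNH: 24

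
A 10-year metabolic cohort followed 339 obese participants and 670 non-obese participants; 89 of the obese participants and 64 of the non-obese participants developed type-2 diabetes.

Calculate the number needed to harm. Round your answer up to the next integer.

6

risk, obese participants = 89/339 = 0.262537
risk, non-obese participants = 64/670 = 0.095522
absolute risk difference = 0.167014
1 / 0.167014 = 5.988 → round up → 6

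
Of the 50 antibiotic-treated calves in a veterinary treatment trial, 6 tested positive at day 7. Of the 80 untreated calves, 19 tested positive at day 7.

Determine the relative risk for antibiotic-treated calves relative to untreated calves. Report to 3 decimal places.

RR ≈ 0.505

risk, antibiotic-treated calves = 6/50 = 0.1200
risk, untreated calves = 19/80 = 0.2375
RR = 0.1200 / 0.2375 = 0.505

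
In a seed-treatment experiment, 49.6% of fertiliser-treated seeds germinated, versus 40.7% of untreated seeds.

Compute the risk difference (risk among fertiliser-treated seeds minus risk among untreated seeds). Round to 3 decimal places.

risk difference = 0.4960 − 0.4070 = 0.089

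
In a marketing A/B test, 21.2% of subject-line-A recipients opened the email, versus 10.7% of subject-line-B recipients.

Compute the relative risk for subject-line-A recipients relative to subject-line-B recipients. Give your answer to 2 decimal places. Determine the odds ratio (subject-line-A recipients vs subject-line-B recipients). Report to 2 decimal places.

RR = 1.98; OR = 2.25

RR = 0.2120 / 0.1070 = 1.98
odds, subject-line-A recipients = 0.2120/0.7880 = 0.2690
odds, subject-line-B recipients = 0.1070/0.8930 = 0.1198
OR = 0.2690 / 0.1198 = 2.25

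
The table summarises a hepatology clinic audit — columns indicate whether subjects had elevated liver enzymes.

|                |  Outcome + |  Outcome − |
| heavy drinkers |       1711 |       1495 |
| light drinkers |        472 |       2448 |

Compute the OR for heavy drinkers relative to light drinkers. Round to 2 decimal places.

OR ≈ 5.94

odds, heavy drinkers = 1711/1495 = 1.1445
odds, light drinkers = 472/2448 = 0.1928
OR = 1.1445 / 0.1928 = 5.94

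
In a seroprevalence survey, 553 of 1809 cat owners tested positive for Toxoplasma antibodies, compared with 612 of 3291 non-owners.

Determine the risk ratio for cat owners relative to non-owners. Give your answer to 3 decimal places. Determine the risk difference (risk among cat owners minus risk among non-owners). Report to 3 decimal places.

risk, cat owners = 553/1809 = 0.3057
risk, non-owners = 612/3291 = 0.1860
RR = 0.3057 / 0.1860 = 1.644
risk difference = 0.3057 − 0.1860 = 0.120

RR = 1.644; RD = 0.120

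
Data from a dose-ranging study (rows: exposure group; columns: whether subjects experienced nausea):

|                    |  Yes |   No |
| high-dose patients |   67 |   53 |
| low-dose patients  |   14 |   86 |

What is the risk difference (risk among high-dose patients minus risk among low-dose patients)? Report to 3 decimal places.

risk, high-dose patients = 67/120 = 0.5583
risk, low-dose patients = 14/100 = 0.1400
risk difference = 0.5583 − 0.1400 = 0.418

0.418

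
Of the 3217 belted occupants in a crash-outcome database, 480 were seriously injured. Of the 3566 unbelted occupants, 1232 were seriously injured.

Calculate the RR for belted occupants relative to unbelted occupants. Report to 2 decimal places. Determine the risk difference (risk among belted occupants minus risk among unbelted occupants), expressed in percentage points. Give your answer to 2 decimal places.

RR = 0.43; RD = -19.63

risk, belted occupants = 480/3217 = 0.1492
risk, unbelted occupants = 1232/3566 = 0.3455
RR = 0.1492 / 0.3455 = 0.43
risk difference = 0.1492 − 0.3455 = -0.1963 → -19.63 percentage points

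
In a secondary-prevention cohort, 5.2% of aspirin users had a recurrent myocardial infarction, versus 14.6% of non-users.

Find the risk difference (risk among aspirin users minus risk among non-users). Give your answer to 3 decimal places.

risk difference = 0.0520 − 0.1460 = -0.094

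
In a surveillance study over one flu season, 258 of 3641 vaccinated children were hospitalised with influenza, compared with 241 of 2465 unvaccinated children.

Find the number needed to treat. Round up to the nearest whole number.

risk, vaccinated children = 258/3641 = 0.070860
risk, unvaccinated children = 241/2465 = 0.097769
absolute risk difference = 0.026909
1 / 0.026909 = 37.162 → round up → 38

38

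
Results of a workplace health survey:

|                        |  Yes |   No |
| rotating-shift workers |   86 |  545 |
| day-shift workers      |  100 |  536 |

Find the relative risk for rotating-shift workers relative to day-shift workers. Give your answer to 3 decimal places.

RR = 0.867

risk, rotating-shift workers = 86/631 = 0.1363
risk, day-shift workers = 100/636 = 0.1572
RR = 0.1363 / 0.1572 = 0.867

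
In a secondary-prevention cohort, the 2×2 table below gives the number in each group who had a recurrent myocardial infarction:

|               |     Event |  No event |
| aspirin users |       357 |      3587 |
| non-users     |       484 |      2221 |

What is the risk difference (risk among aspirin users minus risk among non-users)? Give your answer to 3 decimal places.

risk, aspirin users = 357/3944 = 0.0905
risk, non-users = 484/2705 = 0.1789
risk difference = 0.0905 − 0.1789 = -0.088

-0.088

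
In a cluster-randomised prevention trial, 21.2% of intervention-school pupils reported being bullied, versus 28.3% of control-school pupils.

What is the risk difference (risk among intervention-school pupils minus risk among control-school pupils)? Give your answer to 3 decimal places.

risk difference = 0.2120 − 0.2830 = -0.071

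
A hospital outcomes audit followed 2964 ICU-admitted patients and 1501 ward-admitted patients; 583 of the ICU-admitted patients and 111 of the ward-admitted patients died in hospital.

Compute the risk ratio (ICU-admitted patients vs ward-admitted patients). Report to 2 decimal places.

RR ≈ 2.66

risk, ICU-admitted patients = 583/2964 = 0.1967
risk, ward-admitted patients = 111/1501 = 0.0740
RR = 0.1967 / 0.0740 = 2.66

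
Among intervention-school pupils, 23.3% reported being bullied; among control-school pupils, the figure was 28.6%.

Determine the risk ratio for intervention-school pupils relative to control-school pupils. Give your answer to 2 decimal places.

RR = 0.2330 / 0.2860 = 0.81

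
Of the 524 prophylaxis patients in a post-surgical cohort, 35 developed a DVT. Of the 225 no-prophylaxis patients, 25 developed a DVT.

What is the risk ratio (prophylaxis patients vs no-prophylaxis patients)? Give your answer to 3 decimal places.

RR: 0.601

risk, prophylaxis patients = 35/524 = 0.0668
risk, no-prophylaxis patients = 25/225 = 0.1111
RR = 0.0668 / 0.1111 = 0.601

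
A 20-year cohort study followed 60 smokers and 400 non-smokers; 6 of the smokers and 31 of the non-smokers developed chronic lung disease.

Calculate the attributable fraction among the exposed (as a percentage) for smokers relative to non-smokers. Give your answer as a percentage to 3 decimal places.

AR% ≈ 22.500%

risk, smokers = 6/60 = 0.1000
risk, non-smokers = 31/400 = 0.0775
AR% = (0.1000 − 0.0775) / 0.1000 = 0.2250 → 22.500%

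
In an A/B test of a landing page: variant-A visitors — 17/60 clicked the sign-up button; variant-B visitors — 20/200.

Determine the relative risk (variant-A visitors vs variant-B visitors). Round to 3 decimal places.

RR ≈ 2.833

risk, variant-A visitors = 17/60 = 0.2833
risk, variant-B visitors = 20/200 = 0.1000
RR = 0.2833 / 0.1000 = 2.833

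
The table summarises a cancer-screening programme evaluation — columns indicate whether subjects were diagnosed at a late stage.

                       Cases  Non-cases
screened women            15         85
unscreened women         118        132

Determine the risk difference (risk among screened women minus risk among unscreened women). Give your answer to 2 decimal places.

-0.32

risk, screened women = 15/100 = 0.1500
risk, unscreened women = 118/250 = 0.4720
risk difference = 0.1500 − 0.4720 = -0.32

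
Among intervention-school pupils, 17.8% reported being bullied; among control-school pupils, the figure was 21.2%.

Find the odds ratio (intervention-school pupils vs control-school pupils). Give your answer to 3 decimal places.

0.805

odds, intervention-school pupils = 0.1780/0.8220 = 0.2165
odds, control-school pupils = 0.2120/0.7880 = 0.2690
OR = 0.2165 / 0.2690 = 0.805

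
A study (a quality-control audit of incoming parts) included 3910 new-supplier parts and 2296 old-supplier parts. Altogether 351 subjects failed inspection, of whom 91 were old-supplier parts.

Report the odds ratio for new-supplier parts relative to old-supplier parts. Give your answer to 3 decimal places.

1.726

new-supplier parts with the outcome: 351 − 91 = 260
new-supplier parts without the outcome: 3910 − 260 = 3650
old-supplier parts without the outcome: 2296 − 91 = 2205
odds, new-supplier parts = 260/3650 = 0.07123
odds, old-supplier parts = 91/2205 = 0.04127
OR = 0.07123 / 0.04127 = 1.726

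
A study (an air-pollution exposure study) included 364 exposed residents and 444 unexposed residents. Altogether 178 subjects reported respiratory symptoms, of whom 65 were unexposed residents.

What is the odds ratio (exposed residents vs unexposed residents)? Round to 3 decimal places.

exposed residents with the outcome: 178 − 65 = 113
exposed residents without the outcome: 364 − 113 = 251
unexposed residents without the outcome: 444 − 65 = 379
odds, exposed residents = 113/251 = 0.4502
odds, unexposed residents = 65/379 = 0.1715
OR = 0.4502 / 0.1715 = 2.625

2.625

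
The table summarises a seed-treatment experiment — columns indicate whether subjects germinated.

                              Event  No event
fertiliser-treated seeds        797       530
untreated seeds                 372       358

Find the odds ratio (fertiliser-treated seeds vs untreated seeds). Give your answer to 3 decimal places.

OR = (797 × 358) / (530 × 372) = 285326/197160 ≈ 1.447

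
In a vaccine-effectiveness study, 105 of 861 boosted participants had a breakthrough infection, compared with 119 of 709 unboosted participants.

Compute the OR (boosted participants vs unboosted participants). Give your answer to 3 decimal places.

OR = (105 × 590) / (756 × 119) = 61950/89964 ≈ 0.689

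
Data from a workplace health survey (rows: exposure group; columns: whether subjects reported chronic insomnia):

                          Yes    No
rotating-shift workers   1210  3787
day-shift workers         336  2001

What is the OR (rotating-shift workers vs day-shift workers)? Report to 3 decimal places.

OR ≈ 1.903

odds, rotating-shift workers = 1210/3787 = 0.3195
odds, day-shift workers = 336/2001 = 0.1679
OR = 0.3195 / 0.1679 = 1.903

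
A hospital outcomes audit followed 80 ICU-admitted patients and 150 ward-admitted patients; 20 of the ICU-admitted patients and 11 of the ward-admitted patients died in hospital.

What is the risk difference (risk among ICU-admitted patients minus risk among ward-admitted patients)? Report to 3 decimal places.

0.177

risk, ICU-admitted patients = 20/80 = 0.2500
risk, ward-admitted patients = 11/150 = 0.0733
risk difference = 0.2500 − 0.0733 = 0.177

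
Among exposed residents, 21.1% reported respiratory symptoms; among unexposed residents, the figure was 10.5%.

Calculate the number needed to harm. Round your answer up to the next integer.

absolute risk difference = 0.106000
1 / 0.106000 = 9.434 → round up → 10

10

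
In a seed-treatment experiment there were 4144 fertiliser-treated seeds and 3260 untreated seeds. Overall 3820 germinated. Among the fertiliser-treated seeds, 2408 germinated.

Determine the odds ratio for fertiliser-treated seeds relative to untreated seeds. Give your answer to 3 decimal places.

fertiliser-treated seeds without the outcome: 4144 − 2408 = 1736
untreated seeds with the outcome: 3820 − 2408 = 1412
untreated seeds without the outcome: 3260 − 1412 = 1848
odds, fertiliser-treated seeds = 2408/1736 = 1.3871
odds, untreated seeds = 1412/1848 = 0.7641
OR = 1.3871 / 0.7641 = 1.815

1.815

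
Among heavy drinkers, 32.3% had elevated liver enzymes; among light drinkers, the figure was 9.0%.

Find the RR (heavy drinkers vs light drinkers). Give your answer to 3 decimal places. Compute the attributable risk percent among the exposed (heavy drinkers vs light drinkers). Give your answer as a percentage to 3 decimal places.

RR = 3.589; AR% = 72.136%

RR = 0.3230 / 0.0900 = 3.589
AR% = (0.3230 − 0.0900) / 0.3230 = 0.7214 → 72.136%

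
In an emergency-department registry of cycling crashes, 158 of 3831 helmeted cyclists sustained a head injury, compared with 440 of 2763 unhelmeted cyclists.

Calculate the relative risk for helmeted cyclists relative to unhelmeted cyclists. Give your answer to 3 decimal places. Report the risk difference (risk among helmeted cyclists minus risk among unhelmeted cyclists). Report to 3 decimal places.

risk, helmeted cyclists = 158/3831 = 0.04124
risk, unhelmeted cyclists = 440/2763 = 0.15925
RR = 0.04124 / 0.15925 = 0.259
risk difference = 0.04124 − 0.15925 = -0.118

RR = 0.259; RD = -0.118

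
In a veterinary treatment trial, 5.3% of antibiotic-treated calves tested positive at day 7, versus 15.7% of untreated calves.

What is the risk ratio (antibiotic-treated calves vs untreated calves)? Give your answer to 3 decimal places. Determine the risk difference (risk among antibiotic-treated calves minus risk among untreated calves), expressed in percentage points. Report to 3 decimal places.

RR = 0.0530 / 0.1570 = 0.338
risk difference = 0.0530 − 0.1570 = -0.1040 → -10.400 percentage points

RR = 0.338; RD = -10.400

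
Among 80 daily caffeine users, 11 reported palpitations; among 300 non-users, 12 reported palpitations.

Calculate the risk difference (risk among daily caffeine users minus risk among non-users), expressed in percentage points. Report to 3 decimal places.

9.750

risk, daily caffeine users = 11/80 = 0.13750
risk, non-users = 12/300 = 0.04000
risk difference = 0.13750 − 0.04000 = 0.09750 → 9.750 percentage points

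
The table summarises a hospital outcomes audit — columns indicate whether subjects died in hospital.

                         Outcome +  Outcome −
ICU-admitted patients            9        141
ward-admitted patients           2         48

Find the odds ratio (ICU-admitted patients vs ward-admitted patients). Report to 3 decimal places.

OR = (9 × 48) / (141 × 2) = 432/282 ≈ 1.532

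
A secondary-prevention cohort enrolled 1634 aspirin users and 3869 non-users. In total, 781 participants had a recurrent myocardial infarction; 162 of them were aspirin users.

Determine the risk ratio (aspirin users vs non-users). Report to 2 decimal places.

RR = 0.62

aspirin users without the outcome: 1634 − 162 = 1472
non-users with the outcome: 781 − 162 = 619
non-users without the outcome: 3869 − 619 = 3250
risk, aspirin users = 162/1634 = 0.0991
risk, non-users = 619/3869 = 0.1600
RR = 0.0991 / 0.1600 = 0.62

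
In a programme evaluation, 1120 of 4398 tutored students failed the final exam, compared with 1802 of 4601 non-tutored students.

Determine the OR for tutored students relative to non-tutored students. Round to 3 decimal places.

OR ≈ 0.531

odds, tutored students = 1120/3278 = 0.3417
odds, non-tutored students = 1802/2799 = 0.6438
OR = 0.3417 / 0.6438 = 0.531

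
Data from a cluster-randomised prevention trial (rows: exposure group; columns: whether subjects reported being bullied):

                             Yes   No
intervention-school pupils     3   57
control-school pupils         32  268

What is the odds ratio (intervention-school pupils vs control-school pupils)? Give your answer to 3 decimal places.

OR = (3 × 268) / (57 × 32) = 804/1824 ≈ 0.441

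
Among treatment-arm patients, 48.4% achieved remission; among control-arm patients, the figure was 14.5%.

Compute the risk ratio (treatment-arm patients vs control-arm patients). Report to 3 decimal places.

RR = 0.4840 / 0.1450 = 3.338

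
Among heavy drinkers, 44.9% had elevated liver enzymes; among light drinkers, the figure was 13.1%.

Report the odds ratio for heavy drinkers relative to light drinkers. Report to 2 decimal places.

odds, heavy drinkers = 0.4490/0.5510 = 0.8149
odds, light drinkers = 0.1310/0.8690 = 0.1507
OR = 0.8149 / 0.1507 = 5.41

OR ≈ 5.41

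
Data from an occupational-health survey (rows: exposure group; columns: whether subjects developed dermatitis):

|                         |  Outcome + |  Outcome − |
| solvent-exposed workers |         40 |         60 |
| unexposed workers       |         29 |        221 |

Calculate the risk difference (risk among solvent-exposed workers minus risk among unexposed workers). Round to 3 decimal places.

RD ≈ 0.284

risk, solvent-exposed workers = 40/100 = 0.4000
risk, unexposed workers = 29/250 = 0.1160
risk difference = 0.4000 − 0.1160 = 0.284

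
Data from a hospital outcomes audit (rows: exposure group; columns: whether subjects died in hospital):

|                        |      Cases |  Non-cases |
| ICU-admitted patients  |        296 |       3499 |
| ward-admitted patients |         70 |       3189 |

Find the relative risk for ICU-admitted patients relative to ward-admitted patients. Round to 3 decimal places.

risk, ICU-admitted patients = 296/3795 = 0.07800
risk, ward-admitted patients = 70/3259 = 0.02148
RR = 0.07800 / 0.02148 = 3.631

RR ≈ 3.631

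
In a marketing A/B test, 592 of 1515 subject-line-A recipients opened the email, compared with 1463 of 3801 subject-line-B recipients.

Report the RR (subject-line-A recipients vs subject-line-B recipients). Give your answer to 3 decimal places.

risk, subject-line-A recipients = 592/1515 = 0.3908
risk, subject-line-B recipients = 1463/3801 = 0.3849
RR = 0.3908 / 0.3849 = 1.015

1.015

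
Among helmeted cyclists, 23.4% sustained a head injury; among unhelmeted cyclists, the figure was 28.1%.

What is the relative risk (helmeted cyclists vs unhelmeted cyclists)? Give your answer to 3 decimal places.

RR = 0.2340 / 0.2810 = 0.833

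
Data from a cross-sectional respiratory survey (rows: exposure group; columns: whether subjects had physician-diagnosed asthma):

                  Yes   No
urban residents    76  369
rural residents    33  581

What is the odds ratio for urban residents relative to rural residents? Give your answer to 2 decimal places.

odds, urban residents = 76/369 = 0.2060
odds, rural residents = 33/581 = 0.0568
OR = 0.2060 / 0.0568 = 3.63

OR: 3.63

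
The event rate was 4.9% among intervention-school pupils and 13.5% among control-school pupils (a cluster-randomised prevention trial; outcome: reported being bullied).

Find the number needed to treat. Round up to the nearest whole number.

12

absolute risk difference = 0.086000
1 / 0.086000 = 11.628 → round up → 12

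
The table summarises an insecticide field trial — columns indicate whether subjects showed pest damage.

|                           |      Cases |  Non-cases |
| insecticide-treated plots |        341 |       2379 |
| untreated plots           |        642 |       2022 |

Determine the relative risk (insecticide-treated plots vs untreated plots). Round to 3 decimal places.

0.520

risk, insecticide-treated plots = 341/2720 = 0.1254
risk, untreated plots = 642/2664 = 0.2410
RR = 0.1254 / 0.2410 = 0.520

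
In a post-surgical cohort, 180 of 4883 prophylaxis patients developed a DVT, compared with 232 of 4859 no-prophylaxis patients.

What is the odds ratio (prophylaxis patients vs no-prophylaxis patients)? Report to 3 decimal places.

OR = (180 × 4627) / (4703 × 232) = 832860/1091096 ≈ 0.763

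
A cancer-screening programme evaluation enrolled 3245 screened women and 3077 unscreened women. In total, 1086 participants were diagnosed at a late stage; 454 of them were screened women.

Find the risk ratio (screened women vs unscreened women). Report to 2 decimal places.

screened women without the outcome: 3245 − 454 = 2791
unscreened women with the outcome: 1086 − 454 = 632
unscreened women without the outcome: 3077 − 632 = 2445
risk, screened women = 454/3245 = 0.1399
risk, unscreened women = 632/3077 = 0.2054
RR = 0.1399 / 0.2054 = 0.68

0.68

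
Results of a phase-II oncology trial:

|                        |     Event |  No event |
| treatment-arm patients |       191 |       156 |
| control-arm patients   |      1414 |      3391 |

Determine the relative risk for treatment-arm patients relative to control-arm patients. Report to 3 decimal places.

risk, treatment-arm patients = 191/347 = 0.5504
risk, control-arm patients = 1414/4805 = 0.2943
RR = 0.5504 / 0.2943 = 1.870

1.870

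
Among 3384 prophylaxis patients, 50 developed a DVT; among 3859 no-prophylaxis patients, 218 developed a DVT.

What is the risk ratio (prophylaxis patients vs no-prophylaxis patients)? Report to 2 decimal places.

risk, prophylaxis patients = 50/3384 = 0.01478
risk, no-prophylaxis patients = 218/3859 = 0.05649
RR = 0.01478 / 0.05649 = 0.26

0.26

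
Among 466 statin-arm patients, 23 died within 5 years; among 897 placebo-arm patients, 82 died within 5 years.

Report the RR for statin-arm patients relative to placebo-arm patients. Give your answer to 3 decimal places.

RR = 0.540

risk, statin-arm patients = 23/466 = 0.04936
risk, placebo-arm patients = 82/897 = 0.09142
RR = 0.04936 / 0.09142 = 0.540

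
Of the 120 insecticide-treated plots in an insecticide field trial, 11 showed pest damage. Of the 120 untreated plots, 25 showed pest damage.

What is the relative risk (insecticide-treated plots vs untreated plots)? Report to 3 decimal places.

RR ≈ 0.440

risk, insecticide-treated plots = 11/120 = 0.0917
risk, untreated plots = 25/120 = 0.2083
RR = 0.0917 / 0.2083 = 0.440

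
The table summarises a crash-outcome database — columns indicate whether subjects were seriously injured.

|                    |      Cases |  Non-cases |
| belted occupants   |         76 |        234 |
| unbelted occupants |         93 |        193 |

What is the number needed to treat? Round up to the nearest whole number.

risk, belted occupants = 76/310 = 0.245161
risk, unbelted occupants = 93/286 = 0.325175
absolute risk difference = 0.080014
1 / 0.080014 = 12.498 → round up → 13

NNT = 13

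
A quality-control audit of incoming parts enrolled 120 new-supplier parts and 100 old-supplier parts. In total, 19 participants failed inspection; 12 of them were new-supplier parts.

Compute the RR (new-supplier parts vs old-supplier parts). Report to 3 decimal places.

1.429

new-supplier parts without the outcome: 120 − 12 = 108
old-supplier parts with the outcome: 19 − 12 = 7
old-supplier parts without the outcome: 100 − 7 = 93
risk, new-supplier parts = 12/120 = 0.1000
risk, old-supplier parts = 7/100 = 0.0700
RR = 0.1000 / 0.0700 = 1.429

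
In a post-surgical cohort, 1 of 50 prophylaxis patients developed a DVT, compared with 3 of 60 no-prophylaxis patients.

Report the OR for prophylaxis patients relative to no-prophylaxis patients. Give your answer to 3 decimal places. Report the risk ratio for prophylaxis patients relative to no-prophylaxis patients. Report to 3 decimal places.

OR = 0.388; RR = 0.400

OR = (1 × 57) / (49 × 3) = 57/147 ≈ 0.388
risk, prophylaxis patients = 1/50 = 0.02000
risk, no-prophylaxis patients = 3/60 = 0.05000
RR = 0.02000 / 0.05000 = 0.400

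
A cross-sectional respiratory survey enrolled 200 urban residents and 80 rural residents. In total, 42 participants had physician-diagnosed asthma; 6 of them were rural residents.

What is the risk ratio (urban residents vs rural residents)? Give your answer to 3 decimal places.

urban residents with the outcome: 42 − 6 = 36
urban residents without the outcome: 200 − 36 = 164
rural residents without the outcome: 80 − 6 = 74
risk, urban residents = 36/200 = 0.1800
risk, rural residents = 6/80 = 0.0750
RR = 0.1800 / 0.0750 = 2.400

RR: 2.400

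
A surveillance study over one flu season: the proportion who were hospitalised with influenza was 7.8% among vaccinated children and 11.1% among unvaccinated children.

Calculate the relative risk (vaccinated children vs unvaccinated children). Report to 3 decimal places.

RR = 0.0780 / 0.1110 = 0.703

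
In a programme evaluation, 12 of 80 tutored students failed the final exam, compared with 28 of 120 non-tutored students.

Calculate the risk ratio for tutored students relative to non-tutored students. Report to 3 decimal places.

0.643

risk, tutored students = 12/80 = 0.1500
risk, non-tutored students = 28/120 = 0.2333
RR = 0.1500 / 0.2333 = 0.643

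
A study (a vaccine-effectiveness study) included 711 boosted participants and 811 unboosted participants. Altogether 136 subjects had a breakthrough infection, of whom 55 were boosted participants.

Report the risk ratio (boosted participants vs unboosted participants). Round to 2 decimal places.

RR = 0.77

boosted participants without the outcome: 711 − 55 = 656
unboosted participants with the outcome: 136 − 55 = 81
unboosted participants without the outcome: 811 − 81 = 730
risk, boosted participants = 55/711 = 0.0774
risk, unboosted participants = 81/811 = 0.0999
RR = 0.0774 / 0.0999 = 0.77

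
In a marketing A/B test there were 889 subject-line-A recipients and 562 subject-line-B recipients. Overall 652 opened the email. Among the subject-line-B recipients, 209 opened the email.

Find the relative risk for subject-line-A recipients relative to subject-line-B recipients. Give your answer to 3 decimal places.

subject-line-A recipients with the outcome: 652 − 209 = 443
subject-line-A recipients without the outcome: 889 − 443 = 446
subject-line-B recipients without the outcome: 562 − 209 = 353
risk, subject-line-A recipients = 443/889 = 0.4983
risk, subject-line-B recipients = 209/562 = 0.3719
RR = 0.4983 / 0.3719 = 1.340

1.340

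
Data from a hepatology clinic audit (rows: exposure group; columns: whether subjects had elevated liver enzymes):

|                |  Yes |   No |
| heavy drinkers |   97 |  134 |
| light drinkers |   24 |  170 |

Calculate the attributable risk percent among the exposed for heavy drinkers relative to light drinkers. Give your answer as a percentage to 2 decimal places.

70.54%

risk, heavy drinkers = 97/231 = 0.4199
risk, light drinkers = 24/194 = 0.1237
AR% = (0.4199 − 0.1237) / 0.4199 = 0.7054 → 70.54%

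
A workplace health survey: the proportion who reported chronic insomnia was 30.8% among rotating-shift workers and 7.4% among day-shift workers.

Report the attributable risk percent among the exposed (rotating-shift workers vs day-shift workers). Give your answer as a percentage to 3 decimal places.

AR% = (0.3080 − 0.0740) / 0.3080 = 0.7597 → 75.974%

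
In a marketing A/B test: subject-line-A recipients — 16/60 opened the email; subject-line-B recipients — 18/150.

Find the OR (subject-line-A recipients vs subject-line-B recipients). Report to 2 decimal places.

odds, subject-line-A recipients = 16/44 = 0.3636
odds, subject-line-B recipients = 18/132 = 0.1364
OR = 0.3636 / 0.1364 = 2.67

OR: 2.67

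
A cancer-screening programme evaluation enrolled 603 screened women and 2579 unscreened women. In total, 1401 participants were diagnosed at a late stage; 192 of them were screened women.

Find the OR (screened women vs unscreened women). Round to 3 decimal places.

screened women without the outcome: 603 − 192 = 411
unscreened women with the outcome: 1401 − 192 = 1209
unscreened women without the outcome: 2579 − 1209 = 1370
OR = (192 × 1370) / (411 × 1209) = 263040/496899 ≈ 0.529

OR: 0.529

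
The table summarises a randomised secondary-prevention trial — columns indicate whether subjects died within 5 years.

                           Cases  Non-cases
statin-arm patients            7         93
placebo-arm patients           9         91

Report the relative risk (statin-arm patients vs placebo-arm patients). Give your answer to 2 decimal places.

risk, statin-arm patients = 7/100 = 0.0700
risk, placebo-arm patients = 9/100 = 0.0900
RR = 0.0700 / 0.0900 = 0.78

RR ≈ 0.78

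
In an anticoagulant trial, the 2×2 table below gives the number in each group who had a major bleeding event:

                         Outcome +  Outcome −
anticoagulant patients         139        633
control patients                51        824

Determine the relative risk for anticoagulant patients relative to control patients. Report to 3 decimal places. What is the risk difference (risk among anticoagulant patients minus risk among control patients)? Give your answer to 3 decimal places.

RR = 3.089; RD = 0.122

risk, anticoagulant patients = 139/772 = 0.1801
risk, control patients = 51/875 = 0.0583
RR = 0.1801 / 0.0583 = 3.089
risk difference = 0.1801 − 0.0583 = 0.122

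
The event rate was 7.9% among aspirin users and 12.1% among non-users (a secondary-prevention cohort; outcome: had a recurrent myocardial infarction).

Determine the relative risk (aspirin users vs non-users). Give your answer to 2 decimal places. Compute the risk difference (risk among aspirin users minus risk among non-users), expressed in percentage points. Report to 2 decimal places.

RR = 0.65; RD = -4.20

RR = 0.0790 / 0.1210 = 0.65
risk difference = 0.0790 − 0.1210 = -0.0420 → -4.20 percentage points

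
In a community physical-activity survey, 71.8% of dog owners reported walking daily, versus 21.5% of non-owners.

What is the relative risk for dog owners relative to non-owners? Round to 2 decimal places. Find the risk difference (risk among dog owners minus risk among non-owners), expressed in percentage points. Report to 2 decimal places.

RR = 3.34; RD = 50.30

RR = 0.7180 / 0.2150 = 3.34
risk difference = 0.7180 − 0.2150 = 0.5030 → 50.30 percentage points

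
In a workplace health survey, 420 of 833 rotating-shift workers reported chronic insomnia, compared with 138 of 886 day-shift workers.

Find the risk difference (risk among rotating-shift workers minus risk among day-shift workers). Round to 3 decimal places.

risk, rotating-shift workers = 420/833 = 0.5042
risk, day-shift workers = 138/886 = 0.1558
risk difference = 0.5042 − 0.1558 = 0.348

RD ≈ 0.348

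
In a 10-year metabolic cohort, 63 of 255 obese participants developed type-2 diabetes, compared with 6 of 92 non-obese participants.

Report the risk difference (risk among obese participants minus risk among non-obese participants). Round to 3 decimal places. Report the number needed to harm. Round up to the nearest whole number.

risk, obese participants = 63/255 = 0.2471
risk, non-obese participants = 6/92 = 0.0652
risk difference = 0.2471 − 0.0652 = 0.182
absolute risk difference = 0.181841
1 / 0.181841 = 5.499 → round up → 6

RD = 0.182; NNH = 6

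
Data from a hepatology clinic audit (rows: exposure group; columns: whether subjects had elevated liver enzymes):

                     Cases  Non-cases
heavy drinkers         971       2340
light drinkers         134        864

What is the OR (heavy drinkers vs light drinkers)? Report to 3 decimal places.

OR ≈ 2.676

odds, heavy drinkers = 971/2340 = 0.4150
odds, light drinkers = 134/864 = 0.1551
OR = 0.4150 / 0.1551 = 2.676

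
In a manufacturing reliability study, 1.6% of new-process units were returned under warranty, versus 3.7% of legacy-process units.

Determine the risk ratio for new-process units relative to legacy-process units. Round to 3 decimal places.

RR = 0.01600 / 0.03700 = 0.432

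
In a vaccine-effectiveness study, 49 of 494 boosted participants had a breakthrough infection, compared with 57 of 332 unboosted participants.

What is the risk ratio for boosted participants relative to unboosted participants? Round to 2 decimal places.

RR ≈ 0.58

risk, boosted participants = 49/494 = 0.0992
risk, unboosted participants = 57/332 = 0.1717
RR = 0.0992 / 0.1717 = 0.58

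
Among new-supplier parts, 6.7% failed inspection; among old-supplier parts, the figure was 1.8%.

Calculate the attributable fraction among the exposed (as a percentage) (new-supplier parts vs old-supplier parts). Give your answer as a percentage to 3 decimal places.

AR% = (0.06700 − 0.01800) / 0.06700 = 0.7313 → 73.134%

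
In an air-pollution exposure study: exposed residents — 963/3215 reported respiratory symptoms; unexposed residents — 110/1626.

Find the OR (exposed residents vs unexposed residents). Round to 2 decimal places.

odds, exposed residents = 963/2252 = 0.4276
odds, unexposed residents = 110/1516 = 0.0726
OR = 0.4276 / 0.0726 = 5.89

OR ≈ 5.89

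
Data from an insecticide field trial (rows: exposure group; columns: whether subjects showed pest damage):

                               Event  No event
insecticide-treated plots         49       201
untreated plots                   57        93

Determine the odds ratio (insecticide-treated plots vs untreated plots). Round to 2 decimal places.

OR = (49 × 93) / (201 × 57) = 4557/11457 ≈ 0.40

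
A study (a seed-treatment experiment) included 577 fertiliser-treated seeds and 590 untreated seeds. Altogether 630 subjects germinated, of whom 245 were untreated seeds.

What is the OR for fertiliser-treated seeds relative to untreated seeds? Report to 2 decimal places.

fertiliser-treated seeds with the outcome: 630 − 245 = 385
fertiliser-treated seeds without the outcome: 577 − 385 = 192
untreated seeds without the outcome: 590 − 245 = 345
odds, fertiliser-treated seeds = 385/192 = 2.0052
odds, untreated seeds = 245/345 = 0.7101
OR = 2.0052 / 0.7101 = 2.82

OR ≈ 2.82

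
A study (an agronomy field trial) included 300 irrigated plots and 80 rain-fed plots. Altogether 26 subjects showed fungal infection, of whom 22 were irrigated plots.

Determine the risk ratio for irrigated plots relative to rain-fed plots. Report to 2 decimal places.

RR ≈ 1.47

irrigated plots without the outcome: 300 − 22 = 278
rain-fed plots with the outcome: 26 − 22 = 4
rain-fed plots without the outcome: 80 − 4 = 76
risk, irrigated plots = 22/300 = 0.0733
risk, rain-fed plots = 4/80 = 0.0500
RR = 0.0733 / 0.0500 = 1.47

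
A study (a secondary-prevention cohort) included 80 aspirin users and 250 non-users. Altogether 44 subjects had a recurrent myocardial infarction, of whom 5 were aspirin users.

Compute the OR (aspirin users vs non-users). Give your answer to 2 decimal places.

OR: 0.36

aspirin users without the outcome: 80 − 5 = 75
non-users with the outcome: 44 − 5 = 39
non-users without the outcome: 250 − 39 = 211
OR = (5 × 211) / (75 × 39) = 1055/2925 ≈ 0.36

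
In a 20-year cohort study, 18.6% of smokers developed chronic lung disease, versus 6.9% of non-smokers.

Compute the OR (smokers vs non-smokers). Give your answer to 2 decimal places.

odds, smokers = 0.1860/0.8140 = 0.2285
odds, non-smokers = 0.0690/0.9310 = 0.0741
OR = 0.2285 / 0.0741 = 3.08

OR = 3.08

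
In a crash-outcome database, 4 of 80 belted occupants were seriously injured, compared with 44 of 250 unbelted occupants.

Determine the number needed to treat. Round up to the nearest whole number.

risk, belted occupants = 4/80 = 0.050000
risk, unbelted occupants = 44/250 = 0.176000
absolute risk difference = 0.126000
1 / 0.126000 = 7.937 → round up → 8

NNT ≈ 8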